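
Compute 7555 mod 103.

7555 = 73*103 + 36, so 7555 ≡ 36 (mod 103).

36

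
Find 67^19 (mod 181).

19 in binary is 10011, i.e. 19 = 16 + 2 + 1.
67^1 ≡ 67 (mod 181)
67^2 ≡ 67^2 = 4489 ≡ 145 (mod 181)
67^4 ≡ 145^2 = 21025 ≡ 29 (mod 181)
67^8 ≡ 29^2 = 841 ≡ 117 (mod 181)
67^16 ≡ 117^2 = 13689 ≡ 114 (mod 181)
67^19 = 67^16 × 67^2 × 67^1 ≡ 114 × 145 × 67 (mod 181).
Accumulate the product:
114 × 145 = 16530 ≡ 59
59 × 67 = 3953 ≡ 152

152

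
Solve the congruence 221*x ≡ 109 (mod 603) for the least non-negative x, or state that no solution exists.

gcd(221, 603) = 1, so a unique solution mod 603 exists.
221⁻¹ ≡ 191 (mod 603).
x ≡ 191*109 ≡ 317 (mod 603).

317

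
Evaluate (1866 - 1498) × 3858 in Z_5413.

1866 - 1498 = 368
368 × 3858 = 1419744 ≡ 1538 (mod 5413)

1538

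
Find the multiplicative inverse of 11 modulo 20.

20 = 1·11 + 9
11 = 1·9 + 2
9 = 4·2 + 1
2 = 2·1 + 0
gcd(11, 20) = 1, so the inverse exists.
Back-substitute for 1:
1 = 1·9 − 4·2
  = −4·11 + 5·9
  = 5·20 − 9·11
So 11⁻¹ ≡ −9 ≡ 11 (mod 20).

11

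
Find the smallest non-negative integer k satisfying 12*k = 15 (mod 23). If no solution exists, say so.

7

gcd(12, 23) = 1, so a unique solution mod 23 exists.
12⁻¹ ≡ 2 (mod 23).
k ≡ 2*15 ≡ 7 (mod 23).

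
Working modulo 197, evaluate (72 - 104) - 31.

72 - 104 = -32 ≡ 165 (mod 197)
165 - 31 = 134

134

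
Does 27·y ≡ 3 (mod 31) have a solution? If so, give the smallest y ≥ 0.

gcd(27, 31) = 1, so a unique solution mod 31 exists.
27⁻¹ ≡ 23 (mod 31).
y ≡ 23·3 ≡ 7 (mod 31).

7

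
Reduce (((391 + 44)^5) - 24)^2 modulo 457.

391 + 44 = 435
(435)^5 ≡ 414 (mod 457)
414 - 24 = 390
(390)^2 ≡ 376 (mod 457)

376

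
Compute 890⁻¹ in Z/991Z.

Run the extended Euclidean algorithm:
991 = 1·890 + 101
890 = 8·101 + 82
101 = 1·82 + 19
82 = 4·19 + 6
19 = 3·6 + 1
6 = 6·1 + 0
gcd(890, 991) = 1, so the inverse exists.
Bézout: 1 = 141·991 − 157·890.
So 890⁻¹ ≡ −157 ≡ 834 (mod 991).

834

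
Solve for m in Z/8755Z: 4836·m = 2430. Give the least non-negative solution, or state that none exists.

750

gcd(4836, 8755) = 1, so a unique solution mod 8755 exists.
4836⁻¹ ≡ 2616 (mod 8755).
m ≡ 2616·2430 ≡ 750 (mod 8755).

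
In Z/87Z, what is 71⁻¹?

38

By the extended Euclidean algorithm:
87 = 1·71 + 16
71 = 4·16 + 7
16 = 2·7 + 2
7 = 3·2 + 1
2 = 2·1 + 0
gcd(71, 87) = 1, so the inverse exists.
Bézout: 1 = −31·87 + 38·71.
So 71⁻¹ ≡ 38 (mod 87).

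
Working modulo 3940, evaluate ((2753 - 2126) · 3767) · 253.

2877

2753 - 2126 = 627
627 · 3767 = 2361909 ≡ 1849 (mod 3940)
1849 · 253 = 467797 ≡ 2877 (mod 3940)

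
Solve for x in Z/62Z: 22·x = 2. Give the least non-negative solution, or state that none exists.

gcd(22, 62) = 2, and 2 | 2, so solutions exist.
Divide through by 2: 11·x ≡ 1 (mod 31).
11⁻¹ ≡ 17 (mod 31).
x ≡ 17·1 ≡ 17 (mod 31).
The smallest non-negative solution is x = 17.

17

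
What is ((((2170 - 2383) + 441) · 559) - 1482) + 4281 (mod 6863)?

6717

2170 - 2383 = -213 ≡ 6650 (mod 6863)
6650 + 441 = 7091 ≡ 228 (mod 6863)
228 · 559 = 127452 ≡ 3918 (mod 6863)
3918 - 1482 = 2436
2436 + 4281 = 6717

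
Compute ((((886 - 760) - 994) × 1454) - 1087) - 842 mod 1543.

886 - 760 = 126
126 - 994 = -868 ≡ 675 (mod 1543)
675 × 1454 = 981450 ≡ 102 (mod 1543)
102 - 1087 = -985 ≡ 558 (mod 1543)
558 - 842 = -284 ≡ 1259 (mod 1543)

1259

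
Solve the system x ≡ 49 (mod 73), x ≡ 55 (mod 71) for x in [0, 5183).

268

73⁻¹ mod 71: 73*36 ≡ 1 (mod 71), so 73⁻¹ ≡ 36.
x = 49 + 73*((55 − 49)*36 mod 71) = 49 + 73*3 = 268.
Check: 268 mod 73 = 49, 268 mod 71 = 55. ✓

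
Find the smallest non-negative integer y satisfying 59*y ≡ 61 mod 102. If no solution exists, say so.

gcd(59, 102) = 1, so a unique solution mod 102 exists.
59⁻¹ ≡ 83 (mod 102).
y ≡ 83*61 ≡ 65 (mod 102).

65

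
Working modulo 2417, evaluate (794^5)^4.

(794)^5 ≡ 386 (mod 2417)
(386)^4 ≡ 1396 (mod 2417)

1396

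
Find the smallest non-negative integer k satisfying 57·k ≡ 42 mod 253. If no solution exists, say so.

gcd(57, 253) = 1, so a unique solution mod 253 exists.
57⁻¹ ≡ 182 (mod 253).
k ≡ 182·42 ≡ 54 (mod 253).

54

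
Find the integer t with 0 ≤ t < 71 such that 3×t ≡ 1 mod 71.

71 = 23×3 + 2
3 = 1×2 + 1
2 = 2×1 + 0
gcd(3, 71) = 1, so the inverse exists.
Back-substitute for 1:
1 = 1×3 − 1×2
  = −1×71 + 24×3
So 3⁻¹ ≡ 24 (mod 71).

24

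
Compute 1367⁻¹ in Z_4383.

4383 = 3·1367 + 282
1367 = 4·282 + 239
282 = 1·239 + 43
239 = 5·43 + 24
43 = 1·24 + 19
24 = 1·19 + 5
19 = 3·5 + 4
5 = 1·4 + 1
4 = 4·1 + 0
gcd(1367, 4383) = 1, so the inverse exists.
Bézout: 1 = −286·4383 + 917·1367.
So 1367⁻¹ ≡ 917 (mod 4383).

917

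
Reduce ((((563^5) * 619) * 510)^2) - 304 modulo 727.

87

(563)^5 ≡ 705 (mod 727)
705 * 619 = 436395 ≡ 195 (mod 727)
195 * 510 = 99450 ≡ 578 (mod 727)
(578)^2 ≡ 391 (mod 727)
391 - 304 = 87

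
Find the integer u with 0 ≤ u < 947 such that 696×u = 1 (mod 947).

By the extended Euclidean algorithm:
947 = 1×696 + 251
696 = 2×251 + 194
251 = 1×194 + 57
194 = 3×57 + 23
57 = 2×23 + 11
23 = 2×11 + 1
11 = 11×1 + 0
gcd(696, 947) = 1, so the inverse exists.
Back-substitute for 1:
1 = 1×23 − 2×11
  = −2×57 + 5×23
  = 5×194 − 17×57
  = −17×251 + 22×194
  = 22×696 − 61×251
  = −61×947 + 83×696
So 696⁻¹ ≡ 83 (mod 947).

83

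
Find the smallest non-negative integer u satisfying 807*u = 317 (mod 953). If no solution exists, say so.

396

gcd(807, 953) = 1, so a unique solution mod 953 exists.
807⁻¹ ≡ 359 (mod 953).
u ≡ 359*317 ≡ 396 (mod 953).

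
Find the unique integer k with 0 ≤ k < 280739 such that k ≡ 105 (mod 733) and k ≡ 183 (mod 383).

228068

733⁻¹ mod 383: 733×58 ≡ 1 (mod 383), so 733⁻¹ ≡ 58.
k = 105 + 733×((183 − 105)×58 mod 383) = 105 + 733×311 = 228068.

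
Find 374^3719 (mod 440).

264

3719 in binary is 111010000111, i.e. 3719 = 2048 + 1024 + 512 + 128 + 4 + 2 + 1.
374^1 ≡ 374 (mod 440)
374^2 ≡ 374^2 = 139876 ≡ 396 (mod 440)
374^4 ≡ 396^2 = 156816 ≡ 176 (mod 440)
374^8 ≡ 176^2 = 30976 ≡ 176 (mod 440)
374^16 ≡ 176^2 = 30976 ≡ 176 (mod 440)
374^32 ≡ 176^2 = 30976 ≡ 176 (mod 440)
374^64 ≡ 176^2 = 30976 ≡ 176 (mod 440)
374^128 ≡ 176^2 = 30976 ≡ 176 (mod 440)
374^256 ≡ 176^2 = 30976 ≡ 176 (mod 440)
374^512 ≡ 176^2 = 30976 ≡ 176 (mod 440)
374^1024 ≡ 176^2 = 30976 ≡ 176 (mod 440)
374^2048 ≡ 176^2 = 30976 ≡ 176 (mod 440)
374^3719 = 374^2048 · 374^1024 · 374^512 · 374^128 · 374^4 · 374^2 · 374^1 ≡ 176 · 176 · 176 · 176 · 176 · 396 · 374 (mod 440).
Accumulate the product:
176 · 176 = 30976 ≡ 176
176 · 176 = 30976 ≡ 176
176 · 176 = 30976 ≡ 176
176 · 176 = 30976 ≡ 176
176 · 396 = 69696 ≡ 176
176 · 374 = 65824 ≡ 264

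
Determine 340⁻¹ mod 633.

229

By the extended Euclidean algorithm:
633 = 1*340 + 293
340 = 1*293 + 47
293 = 6*47 + 11
47 = 4*11 + 3
11 = 3*3 + 2
3 = 1*2 + 1
2 = 2*1 + 0
gcd(340, 633) = 1, so the inverse exists.
Back-substitute for 1:
1 = 1*3 − 1*2
  = −1*11 + 4*3
  = 4*47 − 17*11
  = −17*293 + 106*47
  = 106*340 − 123*293
  = −123*633 + 229*340
So 340⁻¹ ≡ 229 (mod 633).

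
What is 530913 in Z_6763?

530913 = 78*6763 + 3399, so 530913 ≡ 3399 (mod 6763).

3399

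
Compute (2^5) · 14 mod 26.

6

(2)^5 ≡ 6 (mod 26)
6 · 14 = 84 ≡ 6 (mod 26)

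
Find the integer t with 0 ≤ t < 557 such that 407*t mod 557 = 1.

531

557 = 1×407 + 150
407 = 2×150 + 107
150 = 1×107 + 43
107 = 2×43 + 21
43 = 2×21 + 1
21 = 21×1 + 0
gcd(407, 557) = 1, so the inverse exists.
Back-substitute for 1:
1 = 1×43 − 2×21
  = −2×107 + 5×43
  = 5×150 − 7×107
  = −7×407 + 19×150
  = 19×557 − 26×407
So 407⁻¹ ≡ −26 ≡ 531 (mod 557).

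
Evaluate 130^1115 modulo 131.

130^1 ≡ 130 (mod 131)
130^2 ≡ 130^2 = 16900 ≡ 1 (mod 131)
130^4 ≡ 1^2 = 1 (mod 131)
130^8 ≡ 1^2 = 1 (mod 131)
130^16 ≡ 1^2 = 1 (mod 131)
130^32 ≡ 1^2 = 1 (mod 131)
130^64 ≡ 1^2 = 1 (mod 131)
130^128 ≡ 1^2 = 1 (mod 131)
130^256 ≡ 1^2 = 1 (mod 131)
130^512 ≡ 1^2 = 1 (mod 131)
130^1024 ≡ 1^2 = 1 (mod 131)
130^1115 = 130^1024 · 130^64 · 130^16 · 130^8 · 130^2 · 130^1 ≡ 1 · 1 · 1 · 1 · 1 · 130 (mod 131).
Accumulate the product:
1 · 1 = 1
1 · 1 = 1
1 · 1 = 1
1 · 1 = 1
1 · 130 = 130

130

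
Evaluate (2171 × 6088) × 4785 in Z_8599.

2171 × 6088 = 13217048 ≡ 385 (mod 8599)
385 × 4785 = 1842225 ≡ 2039 (mod 8599)

2039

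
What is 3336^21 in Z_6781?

573

21 in binary is 10101, i.e. 21 = 16 + 4 + 1.
3336^1 ≡ 3336 (mod 6781)
3336^2 ≡ 3336^2 = 11128896 ≡ 1275 (mod 6781)
3336^4 ≡ 1275^2 = 1625625 ≡ 4966 (mod 6781)
3336^8 ≡ 4966^2 = 24661156 ≡ 5440 (mod 6781)
3336^16 ≡ 5440^2 = 29593600 ≡ 1316 (mod 6781)
3336^21 = 3336^16 × 3336^4 × 3336^1 ≡ 1316 × 4966 × 3336 (mod 6781).
Accumulate the product:
1316 × 4966 = 6535256 ≡ 5153
5153 × 3336 = 17190408 ≡ 573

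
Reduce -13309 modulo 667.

31

-13309 = -20*667 + 31, so -13309 ≡ 31 (mod 667).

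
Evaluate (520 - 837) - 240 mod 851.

520 - 837 = -317 ≡ 534 (mod 851)
534 - 240 = 294

294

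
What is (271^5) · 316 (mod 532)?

(271)^5 ≡ 199 (mod 532)
199 · 316 = 62884 ≡ 108 (mod 532)

108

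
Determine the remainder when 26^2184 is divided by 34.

18

26^1 ≡ 26 (mod 34)
26^2 ≡ 26^2 = 676 ≡ 30 (mod 34)
26^4 ≡ 30^2 = 900 ≡ 16 (mod 34)
26^8 ≡ 16^2 = 256 ≡ 18 (mod 34)
26^16 ≡ 18^2 = 324 ≡ 18 (mod 34)
26^32 ≡ 18^2 = 324 ≡ 18 (mod 34)
26^64 ≡ 18^2 = 324 ≡ 18 (mod 34)
26^128 ≡ 18^2 = 324 ≡ 18 (mod 34)
26^256 ≡ 18^2 = 324 ≡ 18 (mod 34)
26^512 ≡ 18^2 = 324 ≡ 18 (mod 34)
26^1024 ≡ 18^2 = 324 ≡ 18 (mod 34)
26^2048 ≡ 18^2 = 324 ≡ 18 (mod 34)
26^2184 = 26^2048 · 26^128 · 26^8 ≡ 18 · 18 · 18 (mod 34).
Accumulate the product:
18 · 18 = 324 ≡ 18
18 · 18 = 324 ≡ 18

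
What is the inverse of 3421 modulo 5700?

2281

5700 = 1*3421 + 2279
3421 = 1*2279 + 1142
2279 = 1*1142 + 1137
1142 = 1*1137 + 5
1137 = 227*5 + 2
5 = 2*2 + 1
2 = 2*1 + 0
gcd(3421, 5700) = 1, so the inverse exists.
Back-substitute for 1:
1 = 1*5 − 2*2
  = −2*1137 + 455*5
  = 455*1142 − 457*1137
  = −457*2279 + 912*1142
  = 912*3421 − 1369*2279
  = −1369*5700 + 2281*3421
So 3421⁻¹ ≡ 2281 (mod 5700).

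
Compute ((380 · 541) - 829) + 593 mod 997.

380 · 541 = 205580 ≡ 198 (mod 997)
198 - 829 = -631 ≡ 366 (mod 997)
366 + 593 = 959

959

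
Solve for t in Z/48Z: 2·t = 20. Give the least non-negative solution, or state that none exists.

gcd(2, 48) = 2, and 2 | 20, so solutions exist.
Divide through by 2: 1·t ≡ 10 (mod 24).
1⁻¹ ≡ 1 (mod 24).
t ≡ 1·10 ≡ 10 (mod 24).
The smallest non-negative solution is t = 10.

10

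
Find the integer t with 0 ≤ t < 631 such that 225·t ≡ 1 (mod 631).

502

631 = 2×225 + 181
225 = 1×181 + 44
181 = 4×44 + 5
44 = 8×5 + 4
5 = 1×4 + 1
4 = 4×1 + 0
gcd(225, 631) = 1, so the inverse exists.
Back-substitute for 1:
1 = 1×5 − 1×4
  = −1×44 + 9×5
  = 9×181 − 37×44
  = −37×225 + 46×181
  = 46×631 − 129×225
So 225⁻¹ ≡ −129 ≡ 502 (mod 631).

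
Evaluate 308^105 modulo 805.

693

By square-and-multiply:
105 in binary is 1101001, i.e. 105 = 64 + 32 + 8 + 1.
308^1 ≡ 308 (mod 805)
308^2 ≡ 308^2 = 94864 ≡ 679 (mod 805)
308^4 ≡ 679^2 = 461041 ≡ 581 (mod 805)
308^8 ≡ 581^2 = 337561 ≡ 266 (mod 805)
308^16 ≡ 266^2 = 70756 ≡ 721 (mod 805)
308^32 ≡ 721^2 = 519841 ≡ 616 (mod 805)
308^64 ≡ 616^2 = 379456 ≡ 301 (mod 805)
308^105 = 308^64 * 308^32 * 308^8 * 308^1 ≡ 301 * 616 * 266 * 308 (mod 805).
Accumulate the product:
301 * 616 = 185416 ≡ 266
266 * 266 = 70756 ≡ 721
721 * 308 = 222068 ≡ 693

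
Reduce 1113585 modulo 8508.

1113585 = 130×8508 + 7545, so 1113585 ≡ 7545 (mod 8508).

7545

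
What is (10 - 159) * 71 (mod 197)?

10 - 159 = -149 ≡ 48 (mod 197)
48 * 71 = 3408 ≡ 59 (mod 197)

59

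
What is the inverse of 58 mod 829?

243

Run the extended Euclidean algorithm:
829 = 14×58 + 17
58 = 3×17 + 7
17 = 2×7 + 3
7 = 2×3 + 1
3 = 3×1 + 0
gcd(58, 829) = 1, so the inverse exists.
Bézout: 1 = −17×829 + 243×58.
So 58⁻¹ ≡ 243 (mod 829).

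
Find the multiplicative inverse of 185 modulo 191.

159

Run the extended Euclidean algorithm:
191 = 1*185 + 6
185 = 30*6 + 5
6 = 1*5 + 1
5 = 5*1 + 0
gcd(185, 191) = 1, so the inverse exists.
Back-substitute for 1:
1 = 1*6 − 1*5
  = −1*185 + 31*6
  = 31*191 − 32*185
So 185⁻¹ ≡ −32 ≡ 159 (mod 191).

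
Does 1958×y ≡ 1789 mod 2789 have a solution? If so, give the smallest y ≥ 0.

216

gcd(1958, 2789) = 1, so a unique solution mod 2789 exists.
1958⁻¹ ≡ 1517 (mod 2789).
y ≡ 1517×1789 ≡ 216 (mod 2789).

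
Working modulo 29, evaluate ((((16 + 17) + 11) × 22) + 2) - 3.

10

16 + 17 = 33 ≡ 4 (mod 29)
4 + 11 = 15
15 × 22 = 330 ≡ 11 (mod 29)
11 + 2 = 13
13 - 3 = 10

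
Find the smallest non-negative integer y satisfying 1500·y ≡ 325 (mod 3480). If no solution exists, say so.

gcd(1500, 3480) = 60, and 60 does not divide 325.
So the congruence has no solution.

no solution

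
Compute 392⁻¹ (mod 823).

Apply the Euclidean algorithm and back-substitute:
823 = 2·392 + 39
392 = 10·39 + 2
39 = 19·2 + 1
2 = 2·1 + 0
gcd(392, 823) = 1, so the inverse exists.
Back-substitute for 1:
1 = 1·39 − 19·2
  = −19·392 + 191·39
  = 191·823 − 401·392
So 392⁻¹ ≡ −401 ≡ 422 (mod 823).

422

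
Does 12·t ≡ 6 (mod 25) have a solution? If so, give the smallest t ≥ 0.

gcd(12, 25) = 1, so a unique solution mod 25 exists.
12⁻¹ ≡ 23 (mod 25).
t ≡ 23·6 ≡ 13 (mod 25).

13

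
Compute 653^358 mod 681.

Compute successive squares:
653^1 ≡ 653 (mod 681)
653^2 ≡ 653^2 = 426409 ≡ 103 (mod 681)
653^4 ≡ 103^2 = 10609 ≡ 394 (mod 681)
653^8 ≡ 394^2 = 155236 ≡ 649 (mod 681)
653^16 ≡ 649^2 = 421201 ≡ 343 (mod 681)
653^32 ≡ 343^2 = 117649 ≡ 517 (mod 681)
653^64 ≡ 517^2 = 267289 ≡ 337 (mod 681)
653^128 ≡ 337^2 = 113569 ≡ 523 (mod 681)
653^256 ≡ 523^2 = 273529 ≡ 448 (mod 681)
653^358 = 653^256 · 653^64 · 653^32 · 653^4 · 653^2 ≡ 448 · 337 · 517 · 394 · 103 (mod 681).
Accumulate the product:
448 · 337 = 150976 ≡ 475
475 · 517 = 245575 ≡ 415
415 · 394 = 163510 ≡ 70
70 · 103 = 7210 ≡ 400

400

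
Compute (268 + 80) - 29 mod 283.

36

268 + 80 = 348 ≡ 65 (mod 283)
65 - 29 = 36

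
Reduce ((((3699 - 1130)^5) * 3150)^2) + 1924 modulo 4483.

622

3699 - 1130 = 2569
(2569)^5 ≡ 235 (mod 4483)
235 * 3150 = 740250 ≡ 555 (mod 4483)
(555)^2 ≡ 3181 (mod 4483)
3181 + 1924 = 5105 ≡ 622 (mod 4483)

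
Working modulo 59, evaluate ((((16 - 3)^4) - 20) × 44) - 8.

40

16 - 3 = 13
(13)^4 ≡ 5 (mod 59)
5 - 20 = -15 ≡ 44 (mod 59)
44 × 44 = 1936 ≡ 48 (mod 59)
48 - 8 = 40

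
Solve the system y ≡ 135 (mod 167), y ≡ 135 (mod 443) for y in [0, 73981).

167⁻¹ mod 443: 167*191 ≡ 1 (mod 443), so 167⁻¹ ≡ 191.
y = 135 + 167*((135 − 135)*191 mod 443) = 135 + 167*0 = 135.
Check: 135 mod 167 = 135, 135 mod 443 = 135. ✓

135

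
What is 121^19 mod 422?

65

19 in binary is 10011, i.e. 19 = 16 + 2 + 1.
121^1 ≡ 121 (mod 422)
121^2 ≡ 121^2 = 14641 ≡ 293 (mod 422)
121^4 ≡ 293^2 = 85849 ≡ 183 (mod 422)
121^8 ≡ 183^2 = 33489 ≡ 151 (mod 422)
121^16 ≡ 151^2 = 22801 ≡ 13 (mod 422)
121^19 = 121^16 * 121^2 * 121^1 ≡ 13 * 293 * 121 (mod 422).
Accumulate the product:
13 * 293 = 3809 ≡ 11
11 * 121 = 1331 ≡ 65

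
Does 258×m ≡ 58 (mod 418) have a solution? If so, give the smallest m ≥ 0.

gcd(258, 418) = 2, and 2 | 58, so solutions exist.
Divide through by 2: 129×m ≡ 29 (mod 209).
129⁻¹ ≡ 128 (mod 209).
m ≡ 128×29 ≡ 159 (mod 209).
The smallest non-negative solution is m = 159.

159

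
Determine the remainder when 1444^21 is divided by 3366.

2566

21 in binary is 10101, i.e. 21 = 16 + 4 + 1.
1444^1 ≡ 1444 (mod 3366)
1444^2 ≡ 1444^2 = 2085136 ≡ 1582 (mod 3366)
1444^4 ≡ 1582^2 = 2502724 ≡ 1786 (mod 3366)
1444^8 ≡ 1786^2 = 3189796 ≡ 2194 (mod 3366)
1444^16 ≡ 2194^2 = 4813636 ≡ 256 (mod 3366)
1444^21 = 1444^16 * 1444^4 * 1444^1 ≡ 256 * 1786 * 1444 (mod 3366).
Accumulate the product:
256 * 1786 = 457216 ≡ 2806
2806 * 1444 = 4051864 ≡ 2566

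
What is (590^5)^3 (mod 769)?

373

(590)^5 ≡ 604 (mod 769)
(604)^3 ≡ 373 (mod 769)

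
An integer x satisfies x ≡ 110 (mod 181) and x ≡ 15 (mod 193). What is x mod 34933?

181⁻¹ mod 193: 181*16 ≡ 1 (mod 193), so 181⁻¹ ≡ 16.
x = 110 + 181*((15 − 110)*16 mod 193) = 110 + 181*24 = 4454.

4454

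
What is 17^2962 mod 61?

36

Compute successive squares:
17^1 ≡ 17 (mod 61)
17^2 ≡ 17^2 = 289 ≡ 45 (mod 61)
17^4 ≡ 45^2 = 2025 ≡ 12 (mod 61)
17^8 ≡ 12^2 = 144 ≡ 22 (mod 61)
17^16 ≡ 22^2 = 484 ≡ 57 (mod 61)
17^32 ≡ 57^2 = 3249 ≡ 16 (mod 61)
17^64 ≡ 16^2 = 256 ≡ 12 (mod 61)
17^128 ≡ 12^2 = 144 ≡ 22 (mod 61)
17^256 ≡ 22^2 = 484 ≡ 57 (mod 61)
17^512 ≡ 57^2 = 3249 ≡ 16 (mod 61)
17^1024 ≡ 16^2 = 256 ≡ 12 (mod 61)
17^2048 ≡ 12^2 = 144 ≡ 22 (mod 61)
17^2962 = 17^2048 × 17^512 × 17^256 × 17^128 × 17^16 × 17^2 ≡ 22 × 16 × 57 × 22 × 57 × 45 (mod 61).
Accumulate the product:
22 × 16 = 352 ≡ 47
47 × 57 = 2679 ≡ 56
56 × 22 = 1232 ≡ 12
12 × 57 = 684 ≡ 13
13 × 45 = 585 ≡ 36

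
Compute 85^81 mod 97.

85^1 ≡ 85 (mod 97)
85^2 ≡ 85^2 = 7225 ≡ 47 (mod 97)
85^4 ≡ 47^2 = 2209 ≡ 75 (mod 97)
85^8 ≡ 75^2 = 5625 ≡ 96 (mod 97)
85^16 ≡ 96^2 = 9216 ≡ 1 (mod 97)
85^32 ≡ 1^2 = 1 (mod 97)
85^64 ≡ 1^2 = 1 (mod 97)
85^81 = 85^64 × 85^16 × 85^1 ≡ 1 × 1 × 85 (mod 97).
Accumulate the product:
1 × 1 = 1
1 × 85 = 85

85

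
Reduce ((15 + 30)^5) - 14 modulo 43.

18

15 + 30 = 45 ≡ 2 (mod 43)
(2)^5 ≡ 32 (mod 43)
32 - 14 = 18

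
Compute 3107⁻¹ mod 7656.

515

By the extended Euclidean algorithm:
7656 = 2×3107 + 1442
3107 = 2×1442 + 223
1442 = 6×223 + 104
223 = 2×104 + 15
104 = 6×15 + 14
15 = 1×14 + 1
14 = 14×1 + 0
gcd(3107, 7656) = 1, so the inverse exists.
Bézout: 1 = −209×7656 + 515×3107.
So 3107⁻¹ ≡ 515 (mod 7656).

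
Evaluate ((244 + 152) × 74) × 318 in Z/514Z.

366

244 + 152 = 396
396 × 74 = 29304 ≡ 6 (mod 514)
6 × 318 = 1908 ≡ 366 (mod 514)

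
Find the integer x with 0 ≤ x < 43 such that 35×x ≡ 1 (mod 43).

16

43 = 1*35 + 8
35 = 4*8 + 3
8 = 2*3 + 2
3 = 1*2 + 1
2 = 2*1 + 0
gcd(35, 43) = 1, so the inverse exists.
Back-substitute for 1:
1 = 1*3 − 1*2
  = −1*8 + 3*3
  = 3*35 − 13*8
  = −13*43 + 16*35
So 35⁻¹ ≡ 16 (mod 43).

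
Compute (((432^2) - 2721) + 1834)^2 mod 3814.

(432)^2 ≡ 3552 (mod 3814)
3552 - 2721 = 831
831 + 1834 = 2665
(2665)^2 ≡ 557 (mod 3814)

557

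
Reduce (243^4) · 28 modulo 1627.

1107

(243)^4 ≡ 1376 (mod 1627)
1376 · 28 = 38528 ≡ 1107 (mod 1627)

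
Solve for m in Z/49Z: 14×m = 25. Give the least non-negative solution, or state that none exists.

gcd(14, 49) = 7, and 7 does not divide 25.
So the congruence has no solution.

no solution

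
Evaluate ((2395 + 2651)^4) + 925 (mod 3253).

2395 + 2651 = 5046 ≡ 1793 (mod 3253)
(1793)^4 ≡ 2505 (mod 3253)
2505 + 925 = 3430 ≡ 177 (mod 3253)

177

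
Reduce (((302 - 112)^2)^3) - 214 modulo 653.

576

302 - 112 = 190
(190)^2 ≡ 185 (mod 653)
(185)^3 ≡ 137 (mod 653)
137 - 214 = -77 ≡ 576 (mod 653)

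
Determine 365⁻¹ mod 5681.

4109

Run the extended Euclidean algorithm:
5681 = 15*365 + 206
365 = 1*206 + 159
206 = 1*159 + 47
159 = 3*47 + 18
47 = 2*18 + 11
18 = 1*11 + 7
11 = 1*7 + 4
7 = 1*4 + 3
4 = 1*3 + 1
3 = 3*1 + 0
gcd(365, 5681) = 1, so the inverse exists.
Back-substitute for 1:
1 = 1*4 − 1*3
  = −1*7 + 2*4
  = 2*11 − 3*7
  = −3*18 + 5*11
  = 5*47 − 13*18
  = −13*159 + 44*47
  = 44*206 − 57*159
  = −57*365 + 101*206
  = 101*5681 − 1572*365
So 365⁻¹ ≡ −1572 ≡ 4109 (mod 5681).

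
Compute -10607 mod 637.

-10607 = -17*637 + 222, so -10607 ≡ 222 (mod 637).

222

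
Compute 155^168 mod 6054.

2017

155^1 ≡ 155 (mod 6054)
155^2 ≡ 155^2 = 24025 ≡ 5863 (mod 6054)
155^4 ≡ 5863^2 = 34374769 ≡ 157 (mod 6054)
155^8 ≡ 157^2 = 24649 ≡ 433 (mod 6054)
155^16 ≡ 433^2 = 187489 ≡ 5869 (mod 6054)
155^32 ≡ 5869^2 = 34445161 ≡ 3955 (mod 6054)
155^64 ≡ 3955^2 = 15642025 ≡ 4543 (mod 6054)
155^128 ≡ 4543^2 = 20638849 ≡ 763 (mod 6054)
155^168 = 155^128 × 155^32 × 155^8 ≡ 763 × 3955 × 433 (mod 6054).
Accumulate the product:
763 × 3955 = 3017665 ≡ 2773
2773 × 433 = 1200709 ≡ 2017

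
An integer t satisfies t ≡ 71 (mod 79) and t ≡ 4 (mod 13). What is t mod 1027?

940

79⁻¹ mod 13: 79*1 ≡ 1 (mod 13), so 79⁻¹ ≡ 1.
t = 71 + 79*((4 − 71)*1 mod 13) = 71 + 79*11 = 940.
Check: 940 mod 79 = 71, 940 mod 13 = 4. ✓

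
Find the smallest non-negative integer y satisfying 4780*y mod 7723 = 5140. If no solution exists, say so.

1229

gcd(4780, 7723) = 1, so a unique solution mod 7723 exists.
4780⁻¹ ≡ 6096 (mod 7723).
y ≡ 6096*5140 ≡ 1229 (mod 7723).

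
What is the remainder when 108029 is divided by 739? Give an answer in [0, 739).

135

108029 = 146×739 + 135, so 108029 ≡ 135 (mod 739).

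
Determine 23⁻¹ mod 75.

By the extended Euclidean algorithm:
75 = 3*23 + 6
23 = 3*6 + 5
6 = 1*5 + 1
5 = 5*1 + 0
gcd(23, 75) = 1, so the inverse exists.
Bézout: 1 = 4*75 − 13*23.
So 23⁻¹ ≡ −13 ≡ 62 (mod 75).

62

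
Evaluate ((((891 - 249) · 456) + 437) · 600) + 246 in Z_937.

329

891 - 249 = 642
642 · 456 = 292752 ≡ 408 (mod 937)
408 + 437 = 845
845 · 600 = 507000 ≡ 83 (mod 937)
83 + 246 = 329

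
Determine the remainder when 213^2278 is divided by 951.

Using repeated squaring:
2278 in binary is 100011100110, i.e. 2278 = 2048 + 128 + 64 + 32 + 4 + 2.
213^1 ≡ 213 (mod 951)
213^2 ≡ 213^2 = 45369 ≡ 672 (mod 951)
213^4 ≡ 672^2 = 451584 ≡ 810 (mod 951)
213^8 ≡ 810^2 = 656100 ≡ 861 (mod 951)
213^16 ≡ 861^2 = 741321 ≡ 492 (mod 951)
213^32 ≡ 492^2 = 242064 ≡ 510 (mod 951)
213^64 ≡ 510^2 = 260100 ≡ 477 (mod 951)
213^128 ≡ 477^2 = 227529 ≡ 240 (mod 951)
213^256 ≡ 240^2 = 57600 ≡ 540 (mod 951)
213^512 ≡ 540^2 = 291600 ≡ 594 (mod 951)
213^1024 ≡ 594^2 = 352836 ≡ 15 (mod 951)
213^2048 ≡ 15^2 = 225 (mod 951)
213^2278 = 213^2048 * 213^128 * 213^64 * 213^32 * 213^4 * 213^2 ≡ 225 * 240 * 477 * 510 * 810 * 672 (mod 951).
Accumulate the product:
225 * 240 = 54000 ≡ 744
744 * 477 = 354888 ≡ 165
165 * 510 = 84150 ≡ 462
462 * 810 = 374220 ≡ 477
477 * 672 = 320544 ≡ 57

57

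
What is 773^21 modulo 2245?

21 in binary is 10101, i.e. 21 = 16 + 4 + 1.
773^1 ≡ 773 (mod 2245)
773^2 ≡ 773^2 = 597529 ≡ 359 (mod 2245)
773^4 ≡ 359^2 = 128881 ≡ 916 (mod 2245)
773^8 ≡ 916^2 = 839056 ≡ 1671 (mod 2245)
773^16 ≡ 1671^2 = 2792241 ≡ 1706 (mod 2245)
773^21 = 773^16 × 773^4 × 773^1 ≡ 1706 × 916 × 773 (mod 2245).
Accumulate the product:
1706 × 916 = 1562696 ≡ 176
176 × 773 = 136048 ≡ 1348

1348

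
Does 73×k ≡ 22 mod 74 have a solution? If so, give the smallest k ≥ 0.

52

gcd(73, 74) = 1, so a unique solution mod 74 exists.
73⁻¹ ≡ 73 (mod 74).
k ≡ 73×22 ≡ 52 (mod 74).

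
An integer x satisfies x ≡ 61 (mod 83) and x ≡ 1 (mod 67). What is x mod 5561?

83⁻¹ mod 67: 83·21 ≡ 1 (mod 67), so 83⁻¹ ≡ 21.
x = 61 + 83·((1 − 61)·21 mod 67) = 61 + 83·13 = 1140.

1140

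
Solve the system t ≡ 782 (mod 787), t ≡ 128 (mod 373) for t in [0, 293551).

787⁻¹ mod 373: 787·91 ≡ 1 (mod 373), so 787⁻¹ ≡ 91.
t = 782 + 787·((128 − 782)·91 mod 373) = 782 + 787·166 = 131424.
Check: 131424 mod 787 = 782, 131424 mod 373 = 128. ✓

131424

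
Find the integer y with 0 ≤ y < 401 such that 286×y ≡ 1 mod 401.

265

Apply the Euclidean algorithm and back-substitute:
401 = 1·286 + 115
286 = 2·115 + 56
115 = 2·56 + 3
56 = 18·3 + 2
3 = 1·2 + 1
2 = 2·1 + 0
gcd(286, 401) = 1, so the inverse exists.
Bézout: 1 = 97·401 − 136·286.
So 286⁻¹ ≡ −136 ≡ 265 (mod 401).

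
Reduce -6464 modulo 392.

-6464 = -17×392 + 200, so -6464 ≡ 200 (mod 392).

200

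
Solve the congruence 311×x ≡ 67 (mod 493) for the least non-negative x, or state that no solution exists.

452

gcd(311, 493) = 1, so a unique solution mod 493 exists.
311⁻¹ ≡ 279 (mod 493).
x ≡ 279×67 ≡ 452 (mod 493).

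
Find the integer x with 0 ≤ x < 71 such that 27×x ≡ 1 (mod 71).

71 = 2*27 + 17
27 = 1*17 + 10
17 = 1*10 + 7
10 = 1*7 + 3
7 = 2*3 + 1
3 = 3*1 + 0
gcd(27, 71) = 1, so the inverse exists.
Back-substitute for 1:
1 = 1*7 − 2*3
  = −2*10 + 3*7
  = 3*17 − 5*10
  = −5*27 + 8*17
  = 8*71 − 21*27
So 27⁻¹ ≡ −21 ≡ 50 (mod 71).

50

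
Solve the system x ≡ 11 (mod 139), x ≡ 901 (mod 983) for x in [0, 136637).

50051

139⁻¹ mod 983: 139·884 ≡ 1 (mod 983), so 139⁻¹ ≡ 884.
x = 11 + 139·((901 − 11)·884 mod 983) = 11 + 139·360 = 50051.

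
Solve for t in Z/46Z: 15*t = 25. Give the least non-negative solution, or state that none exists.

gcd(15, 46) = 1, so a unique solution mod 46 exists.
15⁻¹ ≡ 43 (mod 46).
t ≡ 43*25 ≡ 17 (mod 46).

17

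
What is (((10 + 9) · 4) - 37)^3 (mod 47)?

5

10 + 9 = 19
19 · 4 = 76 ≡ 29 (mod 47)
29 - 37 = -8 ≡ 39 (mod 47)
(39)^3 ≡ 5 (mod 47)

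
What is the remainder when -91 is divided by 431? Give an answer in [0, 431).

-91 = -1×431 + 340, so -91 ≡ 340 (mod 431).

340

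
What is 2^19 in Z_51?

Using repeated squaring:
19 in binary is 10011, i.e. 19 = 16 + 2 + 1.
2^1 ≡ 2 (mod 51)
2^2 ≡ 2^2 = 4 (mod 51)
2^4 ≡ 4^2 = 16 (mod 51)
2^8 ≡ 16^2 = 256 ≡ 1 (mod 51)
2^16 ≡ 1^2 = 1 (mod 51)
2^19 = 2^16 · 2^2 · 2^1 ≡ 1 · 4 · 2 (mod 51).
Accumulate the product:
1 · 4 = 4
4 · 2 = 8

8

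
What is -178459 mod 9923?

-178459 = -18*9923 + 155, so -178459 ≡ 155 (mod 9923).

155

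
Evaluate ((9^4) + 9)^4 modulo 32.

(9)^4 ≡ 1 (mod 32)
1 + 9 = 10
(10)^4 ≡ 16 (mod 32)

16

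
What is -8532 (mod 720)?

-8532 = -12*720 + 108, so -8532 ≡ 108 (mod 720).

108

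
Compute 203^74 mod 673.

74 in binary is 1001010, i.e. 74 = 64 + 8 + 2.
203^1 ≡ 203 (mod 673)
203^2 ≡ 203^2 = 41209 ≡ 156 (mod 673)
203^4 ≡ 156^2 = 24336 ≡ 108 (mod 673)
203^8 ≡ 108^2 = 11664 ≡ 223 (mod 673)
203^16 ≡ 223^2 = 49729 ≡ 600 (mod 673)
203^32 ≡ 600^2 = 360000 ≡ 618 (mod 673)
203^64 ≡ 618^2 = 381924 ≡ 333 (mod 673)
203^74 = 203^64 · 203^8 · 203^2 ≡ 333 · 223 · 156 (mod 673).
Accumulate the product:
333 · 223 = 74259 ≡ 229
229 · 156 = 35724 ≡ 55

55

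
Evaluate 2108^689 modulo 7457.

689 in binary is 1010110001, i.e. 689 = 512 + 128 + 32 + 16 + 1.
2108^1 ≡ 2108 (mod 7457)
2108^2 ≡ 2108^2 = 4443664 ≡ 6749 (mod 7457)
2108^4 ≡ 6749^2 = 45549001 ≡ 1645 (mod 7457)
2108^8 ≡ 1645^2 = 2706025 ≡ 6591 (mod 7457)
2108^16 ≡ 6591^2 = 43441281 ≡ 4256 (mod 7457)
2108^32 ≡ 4256^2 = 18113536 ≡ 483 (mod 7457)
2108^64 ≡ 483^2 = 233289 ≡ 2122 (mod 7457)
2108^128 ≡ 2122^2 = 4502884 ≡ 6313 (mod 7457)
2108^256 ≡ 6313^2 = 39853969 ≡ 3761 (mod 7457)
2108^512 ≡ 3761^2 = 14145121 ≡ 6649 (mod 7457)
2108^689 = 2108^512 * 2108^128 * 2108^32 * 2108^16 * 2108^1 ≡ 6649 * 6313 * 483 * 4256 * 2108 (mod 7457).
Accumulate the product:
6649 * 6313 = 41975137 ≡ 7141
7141 * 483 = 3449103 ≡ 3969
3969 * 4256 = 16892064 ≡ 1959
1959 * 2108 = 4129572 ≡ 5851

5851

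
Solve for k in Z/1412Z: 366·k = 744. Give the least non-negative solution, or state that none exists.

546

gcd(366, 1412) = 2, and 2 | 744, so solutions exist.
Divide through by 2: 183·k mod 706 = 372.
183⁻¹ ≡ 679 (mod 706).
k ≡ 679·372 ≡ 546 (mod 706).
The smallest non-negative solution is k = 546.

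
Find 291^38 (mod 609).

30

Using repeated squaring:
38 in binary is 100110, i.e. 38 = 32 + 4 + 2.
291^1 ≡ 291 (mod 609)
291^2 ≡ 291^2 = 84681 ≡ 30 (mod 609)
291^4 ≡ 30^2 = 900 ≡ 291 (mod 609)
291^8 ≡ 291^2 = 84681 ≡ 30 (mod 609)
291^16 ≡ 30^2 = 900 ≡ 291 (mod 609)
291^32 ≡ 291^2 = 84681 ≡ 30 (mod 609)
291^38 = 291^32 * 291^4 * 291^2 ≡ 30 * 291 * 30 (mod 609).
Accumulate the product:
30 * 291 = 8730 ≡ 204
204 * 30 = 6120 ≡ 30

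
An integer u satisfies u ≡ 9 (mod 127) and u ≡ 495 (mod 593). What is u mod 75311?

39633

127⁻¹ mod 593: 127·579 ≡ 1 (mod 593), so 127⁻¹ ≡ 579.
u = 9 + 127·((495 − 9)·579 mod 593) = 9 + 127·312 = 39633.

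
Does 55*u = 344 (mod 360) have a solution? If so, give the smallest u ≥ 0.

gcd(55, 360) = 5, and 5 does not divide 344.
So the congruence has no solution.

no solution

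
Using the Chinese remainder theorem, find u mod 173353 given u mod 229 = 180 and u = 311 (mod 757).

70712

229⁻¹ mod 757: 229*638 ≡ 1 (mod 757), so 229⁻¹ ≡ 638.
u = 180 + 229*((311 − 180)*638 mod 757) = 180 + 229*308 = 70712.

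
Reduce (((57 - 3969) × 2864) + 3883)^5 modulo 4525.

3150

57 - 3969 = -3912 ≡ 613 (mod 4525)
613 × 2864 = 1755632 ≡ 4457 (mod 4525)
4457 + 3883 = 8340 ≡ 3815 (mod 4525)
(3815)^5 ≡ 3150 (mod 4525)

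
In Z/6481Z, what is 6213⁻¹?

2249

6481 = 1·6213 + 268
6213 = 23·268 + 49
268 = 5·49 + 23
49 = 2·23 + 3
23 = 7·3 + 2
3 = 1·2 + 1
2 = 2·1 + 0
gcd(6213, 6481) = 1, so the inverse exists.
Bézout: 1 = −2156·6481 + 2249·6213.
So 6213⁻¹ ≡ 2249 (mod 6481).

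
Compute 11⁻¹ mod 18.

5

18 = 1*11 + 7
11 = 1*7 + 4
7 = 1*4 + 3
4 = 1*3 + 1
3 = 3*1 + 0
gcd(11, 18) = 1, so the inverse exists.
Bézout: 1 = −3*18 + 5*11.
So 11⁻¹ ≡ 5 (mod 18).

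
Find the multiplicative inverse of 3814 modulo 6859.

5753

Run the extended Euclidean algorithm:
6859 = 1·3814 + 3045
3814 = 1·3045 + 769
3045 = 3·769 + 738
769 = 1·738 + 31
738 = 23·31 + 25
31 = 1·25 + 6
25 = 4·6 + 1
6 = 6·1 + 0
gcd(3814, 6859) = 1, so the inverse exists.
Back-substitute for 1:
1 = 1·25 − 4·6
  = −4·31 + 5·25
  = 5·738 − 119·31
  = −119·769 + 124·738
  = 124·3045 − 491·769
  = −491·3814 + 615·3045
  = 615·6859 − 1106·3814
So 3814⁻¹ ≡ −1106 ≡ 5753 (mod 6859).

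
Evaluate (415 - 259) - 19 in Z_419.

415 - 259 = 156
156 - 19 = 137

137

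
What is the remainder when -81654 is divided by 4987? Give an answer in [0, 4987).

3125

-81654 = -17×4987 + 3125, so -81654 ≡ 3125 (mod 4987).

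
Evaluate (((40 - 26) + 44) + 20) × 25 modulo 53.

40 - 26 = 14
14 + 44 = 58 ≡ 5 (mod 53)
5 + 20 = 25
25 × 25 = 625 ≡ 42 (mod 53)

42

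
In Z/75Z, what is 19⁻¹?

4

By the extended Euclidean algorithm:
75 = 3×19 + 18
19 = 1×18 + 1
18 = 18×1 + 0
gcd(19, 75) = 1, so the inverse exists.
Bézout: 1 = −1×75 + 4×19.
So 19⁻¹ ≡ 4 (mod 75).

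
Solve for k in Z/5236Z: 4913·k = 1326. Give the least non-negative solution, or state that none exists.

gcd(4913, 5236) = 17, and 17 | 1326, so solutions exist.
Divide through by 17: 289·k mod 308 = 78.
289⁻¹ ≡ 81 (mod 308).
k ≡ 81·78 ≡ 158 (mod 308).
The smallest non-negative solution is k = 158.

158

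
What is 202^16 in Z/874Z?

Using repeated squaring:
202^1 ≡ 202 (mod 874)
202^2 ≡ 202^2 = 40804 ≡ 600 (mod 874)
202^4 ≡ 600^2 = 360000 ≡ 786 (mod 874)
202^8 ≡ 786^2 = 617796 ≡ 752 (mod 874)
202^16 ≡ 752^2 = 565504 ≡ 26 (mod 874)
So 202^16 ≡ 26 (mod 874).

26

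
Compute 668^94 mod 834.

By square-and-multiply:
94 in binary is 1011110, i.e. 94 = 64 + 16 + 8 + 4 + 2.
668^1 ≡ 668 (mod 834)
668^2 ≡ 668^2 = 446224 ≡ 34 (mod 834)
668^4 ≡ 34^2 = 1156 ≡ 322 (mod 834)
668^8 ≡ 322^2 = 103684 ≡ 268 (mod 834)
668^16 ≡ 268^2 = 71824 ≡ 100 (mod 834)
668^32 ≡ 100^2 = 10000 ≡ 826 (mod 834)
668^64 ≡ 826^2 = 682276 ≡ 64 (mod 834)
668^94 = 668^64 × 668^16 × 668^8 × 668^4 × 668^2 ≡ 64 × 100 × 268 × 322 × 34 (mod 834).
Accumulate the product:
64 × 100 = 6400 ≡ 562
562 × 268 = 150616 ≡ 496
496 × 322 = 159712 ≡ 418
418 × 34 = 14212 ≡ 34

34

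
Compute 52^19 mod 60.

28

19 in binary is 10011, i.e. 19 = 16 + 2 + 1.
52^1 ≡ 52 (mod 60)
52^2 ≡ 52^2 = 2704 ≡ 4 (mod 60)
52^4 ≡ 4^2 = 16 (mod 60)
52^8 ≡ 16^2 = 256 ≡ 16 (mod 60)
52^16 ≡ 16^2 = 256 ≡ 16 (mod 60)
52^19 = 52^16 · 52^2 · 52^1 ≡ 16 · 4 · 52 (mod 60).
Accumulate the product:
16 · 4 = 64 ≡ 4
4 · 52 = 208 ≡ 28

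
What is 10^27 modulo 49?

41

10^1 ≡ 10 (mod 49)
10^2 ≡ 10^2 = 100 ≡ 2 (mod 49)
10^4 ≡ 2^2 = 4 (mod 49)
10^8 ≡ 4^2 = 16 (mod 49)
10^16 ≡ 16^2 = 256 ≡ 11 (mod 49)
10^27 = 10^16 × 10^8 × 10^2 × 10^1 ≡ 11 × 16 × 2 × 10 (mod 49).
Accumulate the product:
11 × 16 = 176 ≡ 29
29 × 2 = 58 ≡ 9
9 × 10 = 90 ≡ 41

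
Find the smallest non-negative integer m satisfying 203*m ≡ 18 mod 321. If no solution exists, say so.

gcd(203, 321) = 1, so a unique solution mod 321 exists.
203⁻¹ ≡ 68 (mod 321).
m ≡ 68*18 ≡ 261 (mod 321).

261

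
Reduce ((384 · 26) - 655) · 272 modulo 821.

384 · 26 = 9984 ≡ 132 (mod 821)
132 - 655 = -523 ≡ 298 (mod 821)
298 · 272 = 81056 ≡ 598 (mod 821)

598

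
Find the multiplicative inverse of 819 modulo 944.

Apply the Euclidean algorithm and back-substitute:
944 = 1*819 + 125
819 = 6*125 + 69
125 = 1*69 + 56
69 = 1*56 + 13
56 = 4*13 + 4
13 = 3*4 + 1
4 = 4*1 + 0
gcd(819, 944) = 1, so the inverse exists.
Bézout: 1 = −190*944 + 219*819.
So 819⁻¹ ≡ 219 (mod 944).

219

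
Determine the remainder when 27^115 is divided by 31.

115 in binary is 1110011, i.e. 115 = 64 + 32 + 16 + 2 + 1.
27^1 ≡ 27 (mod 31)
27^2 ≡ 27^2 = 729 ≡ 16 (mod 31)
27^4 ≡ 16^2 = 256 ≡ 8 (mod 31)
27^8 ≡ 8^2 = 64 ≡ 2 (mod 31)
27^16 ≡ 2^2 = 4 (mod 31)
27^32 ≡ 4^2 = 16 (mod 31)
27^64 ≡ 16^2 = 256 ≡ 8 (mod 31)
27^115 = 27^64 × 27^32 × 27^16 × 27^2 × 27^1 ≡ 8 × 16 × 4 × 16 × 27 (mod 31).
Accumulate the product:
8 × 16 = 128 ≡ 4
4 × 4 = 16
16 × 16 = 256 ≡ 8
8 × 27 = 216 ≡ 30

30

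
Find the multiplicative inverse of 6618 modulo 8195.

By the extended Euclidean algorithm:
8195 = 1·6618 + 1577
6618 = 4·1577 + 310
1577 = 5·310 + 27
310 = 11·27 + 13
27 = 2·13 + 1
13 = 13·1 + 0
gcd(6618, 8195) = 1, so the inverse exists.
Back-substitute for 1:
1 = 1·27 − 2·13
  = −2·310 + 23·27
  = 23·1577 − 117·310
  = −117·6618 + 491·1577
  = 491·8195 − 608·6618
So 6618⁻¹ ≡ −608 ≡ 7587 (mod 8195).

7587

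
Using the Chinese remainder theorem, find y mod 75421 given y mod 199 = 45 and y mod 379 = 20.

27308

199⁻¹ mod 379: 199*40 ≡ 1 (mod 379), so 199⁻¹ ≡ 40.
y = 45 + 199*((20 − 45)*40 mod 379) = 45 + 199*137 = 27308.
Check: 27308 mod 199 = 45, 27308 mod 379 = 20. ✓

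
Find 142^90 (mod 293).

90 in binary is 1011010, i.e. 90 = 64 + 16 + 8 + 2.
142^1 ≡ 142 (mod 293)
142^2 ≡ 142^2 = 20164 ≡ 240 (mod 293)
142^4 ≡ 240^2 = 57600 ≡ 172 (mod 293)
142^8 ≡ 172^2 = 29584 ≡ 284 (mod 293)
142^16 ≡ 284^2 = 80656 ≡ 81 (mod 293)
142^32 ≡ 81^2 = 6561 ≡ 115 (mod 293)
142^64 ≡ 115^2 = 13225 ≡ 40 (mod 293)
142^90 = 142^64 × 142^16 × 142^8 × 142^2 ≡ 40 × 81 × 284 × 240 (mod 293).
Accumulate the product:
40 × 81 = 3240 ≡ 17
17 × 284 = 4828 ≡ 140
140 × 240 = 33600 ≡ 198

198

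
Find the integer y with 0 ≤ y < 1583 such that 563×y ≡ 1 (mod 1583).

911

Run the extended Euclidean algorithm:
1583 = 2*563 + 457
563 = 1*457 + 106
457 = 4*106 + 33
106 = 3*33 + 7
33 = 4*7 + 5
7 = 1*5 + 2
5 = 2*2 + 1
2 = 2*1 + 0
gcd(563, 1583) = 1, so the inverse exists.
Bézout: 1 = 239*1583 − 672*563.
So 563⁻¹ ≡ −672 ≡ 911 (mod 1583).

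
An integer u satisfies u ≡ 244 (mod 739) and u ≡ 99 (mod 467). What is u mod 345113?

257416

739⁻¹ mod 467: 739×91 ≡ 1 (mod 467), so 739⁻¹ ≡ 91.
u = 244 + 739×((99 − 244)×91 mod 467) = 244 + 739×348 = 257416.
Check: 257416 mod 739 = 244, 257416 mod 467 = 99. ✓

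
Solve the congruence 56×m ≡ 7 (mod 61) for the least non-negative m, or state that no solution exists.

gcd(56, 61) = 1, so a unique solution mod 61 exists.
56⁻¹ ≡ 12 (mod 61).
m ≡ 12×7 ≡ 23 (mod 61).

23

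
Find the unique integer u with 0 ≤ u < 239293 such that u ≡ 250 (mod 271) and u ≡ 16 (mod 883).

91848

271⁻¹ mod 883: 271×391 ≡ 1 (mod 883), so 271⁻¹ ≡ 391.
u = 250 + 271×((16 − 250)×391 mod 883) = 250 + 271×338 = 91848.
Check: 91848 mod 271 = 250, 91848 mod 883 = 16. ✓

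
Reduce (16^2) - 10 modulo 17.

8

(16)^2 ≡ 1 (mod 17)
1 - 10 = -9 ≡ 8 (mod 17)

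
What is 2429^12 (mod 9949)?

Compute successive squares:
12 in binary is 1100, i.e. 12 = 8 + 4.
2429^1 ≡ 2429 (mod 9949)
2429^2 ≡ 2429^2 = 5900041 ≡ 284 (mod 9949)
2429^4 ≡ 284^2 = 80656 ≡ 1064 (mod 9949)
2429^8 ≡ 1064^2 = 1132096 ≡ 7859 (mod 9949)
2429^12 = 2429^8 × 2429^4 ≡ 7859 × 1064 (mod 9949).
7859 × 1064 = 8361976 ≡ 4816 (mod 9949).

4816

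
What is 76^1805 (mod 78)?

46

Compute successive squares:
1805 in binary is 11100001101, i.e. 1805 = 1024 + 512 + 256 + 8 + 4 + 1.
76^1 ≡ 76 (mod 78)
76^2 ≡ 76^2 = 5776 ≡ 4 (mod 78)
76^4 ≡ 4^2 = 16 (mod 78)
76^8 ≡ 16^2 = 256 ≡ 22 (mod 78)
76^16 ≡ 22^2 = 484 ≡ 16 (mod 78)
76^32 ≡ 16^2 = 256 ≡ 22 (mod 78)
76^64 ≡ 22^2 = 484 ≡ 16 (mod 78)
76^128 ≡ 16^2 = 256 ≡ 22 (mod 78)
76^256 ≡ 22^2 = 484 ≡ 16 (mod 78)
76^512 ≡ 16^2 = 256 ≡ 22 (mod 78)
76^1024 ≡ 22^2 = 484 ≡ 16 (mod 78)
76^1805 = 76^1024 × 76^512 × 76^256 × 76^8 × 76^4 × 76^1 ≡ 16 × 22 × 16 × 22 × 16 × 76 (mod 78).
Accumulate the product:
16 × 22 = 352 ≡ 40
40 × 16 = 640 ≡ 16
16 × 22 = 352 ≡ 40
40 × 16 = 640 ≡ 16
16 × 76 = 1216 ≡ 46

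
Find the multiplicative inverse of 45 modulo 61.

19

Run the extended Euclidean algorithm:
61 = 1·45 + 16
45 = 2·16 + 13
16 = 1·13 + 3
13 = 4·3 + 1
3 = 3·1 + 0
gcd(45, 61) = 1, so the inverse exists.
Back-substitute for 1:
1 = 1·13 − 4·3
  = −4·16 + 5·13
  = 5·45 − 14·16
  = −14·61 + 19·45
So 45⁻¹ ≡ 19 (mod 61).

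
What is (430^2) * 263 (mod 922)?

(430)^2 ≡ 500 (mod 922)
500 * 263 = 131500 ≡ 576 (mod 922)

576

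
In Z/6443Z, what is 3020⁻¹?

5148

6443 = 2·3020 + 403
3020 = 7·403 + 199
403 = 2·199 + 5
199 = 39·5 + 4
5 = 1·4 + 1
4 = 4·1 + 0
gcd(3020, 6443) = 1, so the inverse exists.
Back-substitute for 1:
1 = 1·5 − 1·4
  = −1·199 + 40·5
  = 40·403 − 81·199
  = −81·3020 + 607·403
  = 607·6443 − 1295·3020
So 3020⁻¹ ≡ −1295 ≡ 5148 (mod 6443).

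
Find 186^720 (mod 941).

118

Compute successive squares:
186^1 ≡ 186 (mod 941)
186^2 ≡ 186^2 = 34596 ≡ 720 (mod 941)
186^4 ≡ 720^2 = 518400 ≡ 850 (mod 941)
186^8 ≡ 850^2 = 722500 ≡ 753 (mod 941)
186^16 ≡ 753^2 = 567009 ≡ 527 (mod 941)
186^32 ≡ 527^2 = 277729 ≡ 134 (mod 941)
186^64 ≡ 134^2 = 17956 ≡ 77 (mod 941)
186^128 ≡ 77^2 = 5929 ≡ 283 (mod 941)
186^256 ≡ 283^2 = 80089 ≡ 104 (mod 941)
186^512 ≡ 104^2 = 10816 ≡ 465 (mod 941)
186^720 = 186^512 · 186^128 · 186^64 · 186^16 ≡ 465 · 283 · 77 · 527 (mod 941).
Accumulate the product:
465 · 283 = 131595 ≡ 796
796 · 77 = 61292 ≡ 127
127 · 527 = 66929 ≡ 118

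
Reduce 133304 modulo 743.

307

133304 = 179·743 + 307, so 133304 ≡ 307 (mod 743).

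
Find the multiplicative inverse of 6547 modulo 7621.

By the extended Euclidean algorithm:
7621 = 1×6547 + 1074
6547 = 6×1074 + 103
1074 = 10×103 + 44
103 = 2×44 + 15
44 = 2×15 + 14
15 = 1×14 + 1
14 = 14×1 + 0
gcd(6547, 7621) = 1, so the inverse exists.
Bézout: 1 = −445×7621 + 518×6547.
So 6547⁻¹ ≡ 518 (mod 7621).

518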